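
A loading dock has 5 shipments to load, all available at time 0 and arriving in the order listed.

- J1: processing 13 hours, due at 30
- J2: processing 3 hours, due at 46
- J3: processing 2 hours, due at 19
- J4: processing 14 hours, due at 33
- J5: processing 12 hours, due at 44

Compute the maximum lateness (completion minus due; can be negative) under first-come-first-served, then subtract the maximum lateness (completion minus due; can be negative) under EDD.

FIFO (arrival order): J1 J2 J3 J4 J5.
J1: 0→13, due 30, lateness -17
J2: 13→16, due 46, lateness -30
J3: 16→18, due 19, lateness -1
J4: 18→32, due 33, lateness -1
J5: 32→44, due 44, lateness 0
Maximum = 0.
EDD (increasing due date): J3 J1 J4 J5 J2.
J3: 0→2, due 19, lateness -17
J1: 2→15, due 30, lateness -15
J4: 15→29, due 33, lateness -4
J5: 29→41, due 44, lateness -3
J2: 41→44, due 46, lateness -2
Maximum = -2.
Difference = 0 − -2 = 2.

2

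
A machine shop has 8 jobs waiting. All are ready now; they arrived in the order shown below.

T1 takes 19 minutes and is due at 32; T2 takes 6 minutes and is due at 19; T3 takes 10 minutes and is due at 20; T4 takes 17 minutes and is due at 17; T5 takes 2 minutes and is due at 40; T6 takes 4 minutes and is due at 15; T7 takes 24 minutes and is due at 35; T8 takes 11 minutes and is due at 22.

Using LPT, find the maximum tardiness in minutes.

LPT (decreasing processing time): T7 T1 T4 T8 T3 T2 T6 T5.
T7: 0→24, due 35, tardiness 0
T1: 24→43, due 32, tardiness 11
T4: 43→60, due 17, tardiness 43
T8: 60→71, due 22, tardiness 49
T3: 71→81, due 20, tardiness 61
T2: 81→87, due 19, tardiness 68
T6: 87→91, due 15, tardiness 76
T5: 91→93, due 40, tardiness 53
Maximum = 76.

76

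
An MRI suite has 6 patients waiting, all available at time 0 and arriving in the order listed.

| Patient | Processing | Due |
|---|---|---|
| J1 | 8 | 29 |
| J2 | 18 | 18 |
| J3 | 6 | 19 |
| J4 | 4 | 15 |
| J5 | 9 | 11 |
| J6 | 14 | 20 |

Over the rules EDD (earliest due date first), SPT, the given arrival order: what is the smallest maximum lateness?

EDD (increasing due date): J5 J4 J2 J3 J6 J1.
J5: 0→9, due 11, lateness -2
J4: 9→13, due 15, lateness -2
J2: 13→31, due 18, lateness 13
J3: 31→37, due 19, lateness 18
J6: 37→51, due 20, lateness 31
J1: 51→59, due 29, lateness 30
Maximum = 31.
SPT (increasing processing time): J4 J3 J1 J5 J6 J2.
J4: 0→4, due 15, lateness -11
J3: 4→10, due 19, lateness -9
J1: 10→18, due 29, lateness -11
J5: 18→27, due 11, lateness 16
J6: 27→41, due 20, lateness 21
J2: 41→59, due 18, lateness 41
Maximum = 41.
FIFO (arrival order): J1 J2 J3 J4 J5 J6.
J1: 0→8, due 29, lateness -21
J2: 8→26, due 18, lateness 8
J3: 26→32, due 19, lateness 13
J4: 32→36, due 15, lateness 21
J5: 36→45, due 11, lateness 34
J6: 45→59, due 20, lateness 39
Maximum = 39.
EDD 31, SPT 41, FIFO 39 → minimum 31.

31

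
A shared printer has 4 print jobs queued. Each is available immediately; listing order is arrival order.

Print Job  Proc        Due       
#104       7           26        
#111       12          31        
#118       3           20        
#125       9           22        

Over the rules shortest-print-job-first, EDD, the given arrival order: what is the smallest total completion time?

SPT (increasing processing time): #118 #104 #125 #111.
#118: 0→3
#104: 3→10
#125: 10→19
#111: 19→31
Sum = 3+10+19+31 = 63.
EDD (increasing due date): #118 #125 #104 #111.
#118: 0→3
#125: 3→12
#104: 12→19
#111: 19→31
Sum = 3+12+19+31 = 65.
FIFO (arrival order): #104 #111 #118 #125.
#104: 0→7
#111: 7→19
#118: 19→22
#125: 22→31
Sum = 7+19+22+31 = 79.
SPT 63, EDD 65, FIFO 79 → minimum 63.

63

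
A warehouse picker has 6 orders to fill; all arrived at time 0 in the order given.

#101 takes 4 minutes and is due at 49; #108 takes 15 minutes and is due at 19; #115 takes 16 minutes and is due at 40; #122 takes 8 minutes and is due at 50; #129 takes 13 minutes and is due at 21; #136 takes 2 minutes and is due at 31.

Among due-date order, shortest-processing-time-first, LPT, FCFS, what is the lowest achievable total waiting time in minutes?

EDD (increasing due date): #108 #129 #136 #115 #101 #122.
#108: waits 0, runs 0→15
#129: waits 15, runs 15→28
#136: waits 28, runs 28→30
#115: waits 30, runs 30→46
#101: waits 46, runs 46→50
#122: waits 50, runs 50→58
Sum = 0+15+28+30+46+50 = 169.
SPT (increasing processing time): #136 #101 #122 #129 #108 #115.
#136: waits 0, runs 0→2
#101: waits 2, runs 2→6
#122: waits 6, runs 6→14
#129: waits 14, runs 14→27
#108: waits 27, runs 27→42
#115: waits 42, runs 42→58
Sum = 0+2+6+14+27+42 = 91.
LPT (decreasing processing time): #115 #108 #129 #122 #101 #136.
#115: waits 0, runs 0→16
#108: waits 16, runs 16→31
#129: waits 31, runs 31→44
#122: waits 44, runs 44→52
#101: waits 52, runs 52→56
#136: waits 56, runs 56→58
Sum = 0+16+31+44+52+56 = 199.
FIFO (arrival order): #101 #108 #115 #122 #129 #136.
#101: waits 0, runs 0→4
#108: waits 4, runs 4→19
#115: waits 19, runs 19→35
#122: waits 35, runs 35→43
#129: waits 43, runs 43→56
#136: waits 56, runs 56→58
Sum = 0+4+19+35+43+56 = 157.
EDD 169, SPT 91, LPT 199, FIFO 157 → minimum 91.

91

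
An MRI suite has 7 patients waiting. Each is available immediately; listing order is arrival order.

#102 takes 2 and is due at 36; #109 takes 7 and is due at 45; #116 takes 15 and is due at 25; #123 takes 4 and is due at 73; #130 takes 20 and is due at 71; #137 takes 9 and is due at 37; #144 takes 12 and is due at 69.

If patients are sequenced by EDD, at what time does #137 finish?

26

EDD (increasing due date): #116 #102 #137 #109 #144 #130 #123.
#116: 0→15
#102: 15→17
#137: 17→26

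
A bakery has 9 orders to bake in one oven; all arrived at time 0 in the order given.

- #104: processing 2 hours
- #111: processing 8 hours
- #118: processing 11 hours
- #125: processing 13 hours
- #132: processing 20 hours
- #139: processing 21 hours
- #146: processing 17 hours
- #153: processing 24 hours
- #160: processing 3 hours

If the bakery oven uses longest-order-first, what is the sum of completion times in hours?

767

LPT (decreasing processing time): #153 #139 #132 #146 #125 #118 #111 #160 #104.
#153: 0→24
#139: 24→45
#132: 45→65
#146: 65→82
#125: 82→95
#118: 95→106
#111: 106→114
#160: 114→117
#104: 117→119
Sum = 24+45+65+82+95+106+114+117+119 = 767.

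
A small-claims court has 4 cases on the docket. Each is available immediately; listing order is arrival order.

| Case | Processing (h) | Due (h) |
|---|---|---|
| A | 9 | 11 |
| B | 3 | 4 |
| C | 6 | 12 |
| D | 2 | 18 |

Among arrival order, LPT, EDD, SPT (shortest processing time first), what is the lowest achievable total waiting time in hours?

FIFO (arrival order): A B C D.
A: waits 0, runs 0→9
B: waits 9, runs 9→12
C: waits 12, runs 12→18
D: waits 18, runs 18→20
Sum = 0+9+12+18 = 39.
LPT (decreasing processing time): A C B D.
A: waits 0, runs 0→9
C: waits 9, runs 9→15
B: waits 15, runs 15→18
D: waits 18, runs 18→20
Sum = 0+9+15+18 = 42.
EDD (increasing due date): B A C D.
B: waits 0, runs 0→3
A: waits 3, runs 3→12
C: waits 12, runs 12→18
D: waits 18, runs 18→20
Sum = 0+3+12+18 = 33.
SPT (increasing processing time): D B C A.
D: waits 0, runs 0→2
B: waits 2, runs 2→5
C: waits 5, runs 5→11
A: waits 11, runs 11→20
Sum = 0+2+5+11 = 18.
FIFO 39, LPT 42, EDD 33, SPT 18 → minimum 18.

18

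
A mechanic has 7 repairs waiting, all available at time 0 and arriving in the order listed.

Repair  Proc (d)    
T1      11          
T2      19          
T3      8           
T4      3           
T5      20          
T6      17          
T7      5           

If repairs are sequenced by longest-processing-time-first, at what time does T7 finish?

LPT (decreasing processing time): T5 T2 T6 T1 T3 T7 T4.
T5: 0→20
T2: 20→39
T6: 39→56
T1: 56→67
T3: 67→75
T7: 75→80

80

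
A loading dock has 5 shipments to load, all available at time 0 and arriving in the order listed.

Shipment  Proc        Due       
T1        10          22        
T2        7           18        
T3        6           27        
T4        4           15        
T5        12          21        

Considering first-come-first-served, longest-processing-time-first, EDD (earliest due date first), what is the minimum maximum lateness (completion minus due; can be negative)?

12

FIFO (arrival order): T1 T2 T3 T4 T5.
T1: 0→10, due 22, lateness -12
T2: 10→17, due 18, lateness -1
T3: 17→23, due 27, lateness -4
T4: 23→27, due 15, lateness 12
T5: 27→39, due 21, lateness 18
Maximum = 18.
LPT (decreasing processing time): T5 T1 T2 T3 T4.
T5: 0→12, due 21, lateness -9
T1: 12→22, due 22, lateness 0
T2: 22→29, due 18, lateness 11
T3: 29→35, due 27, lateness 8
T4: 35→39, due 15, lateness 24
Maximum = 24.
EDD (increasing due date): T4 T2 T5 T1 T3.
T4: 0→4, due 15, lateness -11
T2: 4→11, due 18, lateness -7
T5: 11→23, due 21, lateness 2
T1: 23→33, due 22, lateness 11
T3: 33→39, due 27, lateness 12
Maximum = 12.
FIFO 18, LPT 24, EDD 12 → minimum 12.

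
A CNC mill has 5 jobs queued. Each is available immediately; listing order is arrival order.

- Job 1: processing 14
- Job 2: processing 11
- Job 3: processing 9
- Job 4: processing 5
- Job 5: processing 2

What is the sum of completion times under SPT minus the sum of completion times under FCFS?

-60

SPT (increasing processing time): Job 5 Job 4 Job 3 Job 2 Job 1.
Job 5: 0→2
Job 4: 2→7
Job 3: 7→16
Job 2: 16→27
Job 1: 27→41
Sum = 2+7+16+27+41 = 93.
FIFO (arrival order): Job 1 Job 2 Job 3 Job 4 Job 5.
Job 1: 0→14
Job 2: 14→25
Job 3: 25→34
Job 4: 34→39
Job 5: 39→41
Sum = 14+25+34+39+41 = 153.
Difference = 93 − 153 = -60.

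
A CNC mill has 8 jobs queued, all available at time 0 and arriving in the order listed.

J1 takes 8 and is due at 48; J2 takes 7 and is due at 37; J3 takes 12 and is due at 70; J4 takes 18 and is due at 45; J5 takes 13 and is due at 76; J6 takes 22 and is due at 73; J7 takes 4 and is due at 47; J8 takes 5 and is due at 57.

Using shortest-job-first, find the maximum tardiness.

22

SPT (increasing processing time): J7 J8 J2 J1 J3 J5 J4 J6.
J7: 0→4, due 47, tardiness 0
J8: 4→9, due 57, tardiness 0
J2: 9→16, due 37, tardiness 0
J1: 16→24, due 48, tardiness 0
J3: 24→36, due 70, tardiness 0
J5: 36→49, due 76, tardiness 0
J4: 49→67, due 45, tardiness 22
J6: 67→89, due 73, tardiness 16
Maximum = 22.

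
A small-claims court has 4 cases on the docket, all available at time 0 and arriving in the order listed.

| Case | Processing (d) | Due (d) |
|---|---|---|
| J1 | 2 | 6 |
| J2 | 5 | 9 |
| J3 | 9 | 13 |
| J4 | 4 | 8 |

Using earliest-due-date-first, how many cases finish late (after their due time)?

EDD (increasing due date): J1 J4 J2 J3.
J1: 0→2, due 6, tardiness 0
J4: 2→6, due 8, tardiness 0
J2: 6→11, due 9, tardiness 2
J3: 11→20, due 13, tardiness 7
Late cases: 2.

2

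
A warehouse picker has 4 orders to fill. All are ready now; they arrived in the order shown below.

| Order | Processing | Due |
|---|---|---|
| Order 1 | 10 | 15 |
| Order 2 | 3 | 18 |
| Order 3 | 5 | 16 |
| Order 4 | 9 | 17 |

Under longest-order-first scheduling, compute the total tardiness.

19

LPT (decreasing processing time): Order 1 Order 4 Order 3 Order 2.
Order 1: 0→10, due 15, tardiness 0
Order 4: 10→19, due 17, tardiness 2
Order 3: 19→24, due 16, tardiness 8
Order 2: 24→27, due 18, tardiness 9
Sum = 0+2+8+9 = 19.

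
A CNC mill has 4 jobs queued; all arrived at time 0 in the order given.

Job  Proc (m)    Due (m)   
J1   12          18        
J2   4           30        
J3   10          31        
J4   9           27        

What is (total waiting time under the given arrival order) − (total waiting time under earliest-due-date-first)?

-4

FIFO (arrival order): J1 J2 J3 J4.
J1: waits 0, runs 0→12
J2: waits 12, runs 12→16
J3: waits 16, runs 16→26
J4: waits 26, runs 26→35
Sum = 0+12+16+26 = 54.
EDD (increasing due date): J1 J4 J2 J3.
J1: waits 0, runs 0→12
J4: waits 12, runs 12→21
J2: waits 21, runs 21→25
J3: waits 25, runs 25→35
Sum = 0+12+21+25 = 58.
Difference = 54 − 58 = -4.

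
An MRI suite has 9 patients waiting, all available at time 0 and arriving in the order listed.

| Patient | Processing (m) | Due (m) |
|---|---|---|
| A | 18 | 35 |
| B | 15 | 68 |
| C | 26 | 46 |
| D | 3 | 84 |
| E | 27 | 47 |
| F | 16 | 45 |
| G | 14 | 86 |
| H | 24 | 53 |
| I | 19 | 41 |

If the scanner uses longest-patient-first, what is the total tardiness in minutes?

478

LPT (decreasing processing time): E C H I A F B G D.
E: 0→27, due 47, tardiness 0
C: 27→53, due 46, tardiness 7
H: 53→77, due 53, tardiness 24
I: 77→96, due 41, tardiness 55
A: 96→114, due 35, tardiness 79
F: 114→130, due 45, tardiness 85
B: 130→145, due 68, tardiness 77
G: 145→159, due 86, tardiness 73
D: 159→162, due 84, tardiness 78
Sum = 0+7+24+55+79+85+77+73+78 = 478.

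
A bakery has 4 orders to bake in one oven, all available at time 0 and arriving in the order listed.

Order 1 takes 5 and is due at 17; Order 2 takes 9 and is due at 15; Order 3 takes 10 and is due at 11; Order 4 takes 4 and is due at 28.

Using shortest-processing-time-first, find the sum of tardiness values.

20

SPT (increasing processing time): Order 4 Order 1 Order 2 Order 3.
Order 4: 0→4, due 28, tardiness 0
Order 1: 4→9, due 17, tardiness 0
Order 2: 9→18, due 15, tardiness 3
Order 3: 18→28, due 11, tardiness 17
Sum = 0+0+3+17 = 20.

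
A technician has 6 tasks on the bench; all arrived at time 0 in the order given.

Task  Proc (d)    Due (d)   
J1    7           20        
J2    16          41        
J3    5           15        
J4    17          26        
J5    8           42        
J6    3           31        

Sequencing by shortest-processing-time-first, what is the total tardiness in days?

SPT (increasing processing time): J6 J3 J1 J5 J2 J4.
J6: 0→3, due 31, tardiness 0
J3: 3→8, due 15, tardiness 0
J1: 8→15, due 20, tardiness 0
J5: 15→23, due 42, tardiness 0
J2: 23→39, due 41, tardiness 0
J4: 39→56, due 26, tardiness 30
Sum = 0+0+0+0+0+30 = 30.

30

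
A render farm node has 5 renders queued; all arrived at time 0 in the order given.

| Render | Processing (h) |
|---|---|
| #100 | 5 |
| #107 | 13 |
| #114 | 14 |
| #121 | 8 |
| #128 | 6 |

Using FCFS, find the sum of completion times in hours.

FIFO (arrival order): #100 #107 #114 #121 #128.
#100: 0→5
#107: 5→18
#114: 18→32
#121: 32→40
#128: 40→46
Sum = 5+18+32+40+46 = 141.

141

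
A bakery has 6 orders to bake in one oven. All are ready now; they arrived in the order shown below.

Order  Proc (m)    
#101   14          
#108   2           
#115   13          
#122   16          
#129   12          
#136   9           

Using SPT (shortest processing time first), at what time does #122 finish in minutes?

66

SPT (increasing processing time): #108 #136 #129 #115 #101 #122.
#108: 0→2
#136: 2→11
#129: 11→23
#115: 23→36
#101: 36→50
#122: 50→66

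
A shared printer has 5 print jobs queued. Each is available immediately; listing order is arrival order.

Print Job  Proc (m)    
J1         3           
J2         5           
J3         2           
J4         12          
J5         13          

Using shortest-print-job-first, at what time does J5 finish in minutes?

SPT (increasing processing time): J3 J1 J2 J4 J5.
J3: 0→2
J1: 2→5
J2: 5→10
J4: 10→22
J5: 22→35

35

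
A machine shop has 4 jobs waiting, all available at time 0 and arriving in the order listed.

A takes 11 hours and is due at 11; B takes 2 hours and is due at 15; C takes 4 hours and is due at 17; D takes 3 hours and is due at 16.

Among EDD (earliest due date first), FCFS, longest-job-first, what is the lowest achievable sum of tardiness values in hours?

3

EDD (increasing due date): A B D C.
A: 0→11, due 11, tardiness 0
B: 11→13, due 15, tardiness 0
D: 13→16, due 16, tardiness 0
C: 16→20, due 17, tardiness 3
Sum = 0+0+0+3 = 3.
FIFO (arrival order): A B C D.
A: 0→11, due 11, tardiness 0
B: 11→13, due 15, tardiness 0
C: 13→17, due 17, tardiness 0
D: 17→20, due 16, tardiness 4
Sum = 0+0+0+4 = 4.
LPT (decreasing processing time): A C D B.
A: 0→11, due 11, tardiness 0
C: 11→15, due 17, tardiness 0
D: 15→18, due 16, tardiness 2
B: 18→20, due 15, tardiness 5
Sum = 0+0+2+5 = 7.
EDD 3, FIFO 4, LPT 7 → minimum 3.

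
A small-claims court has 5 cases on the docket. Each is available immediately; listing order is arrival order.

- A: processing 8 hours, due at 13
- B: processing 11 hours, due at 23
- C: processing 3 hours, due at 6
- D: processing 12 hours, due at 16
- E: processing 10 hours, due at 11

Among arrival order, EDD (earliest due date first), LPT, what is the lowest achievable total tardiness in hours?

48

FIFO (arrival order): A B C D E.
A: 0→8, due 13, tardiness 0
B: 8→19, due 23, tardiness 0
C: 19→22, due 6, tardiness 16
D: 22→34, due 16, tardiness 18
E: 34→44, due 11, tardiness 33
Sum = 0+0+16+18+33 = 67.
EDD (increasing due date): C E A D B.
C: 0→3, due 6, tardiness 0
E: 3→13, due 11, tardiness 2
A: 13→21, due 13, tardiness 8
D: 21→33, due 16, tardiness 17
B: 33→44, due 23, tardiness 21
Sum = 0+2+8+17+21 = 48.
LPT (decreasing processing time): D B E A C.
D: 0→12, due 16, tardiness 0
B: 12→23, due 23, tardiness 0
E: 23→33, due 11, tardiness 22
A: 33→41, due 13, tardiness 28
C: 41→44, due 6, tardiness 38
Sum = 0+0+22+28+38 = 88.
FIFO 67, EDD 48, LPT 88 → minimum 48.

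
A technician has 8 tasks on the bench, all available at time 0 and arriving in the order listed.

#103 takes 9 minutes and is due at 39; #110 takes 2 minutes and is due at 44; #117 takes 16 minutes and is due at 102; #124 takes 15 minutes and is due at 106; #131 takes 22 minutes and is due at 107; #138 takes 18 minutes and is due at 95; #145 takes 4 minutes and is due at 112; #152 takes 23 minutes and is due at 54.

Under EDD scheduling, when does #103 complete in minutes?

EDD (increasing due date): #103 #110 #152 #138 #117 #124 #131 #145.
#103: 0→9

9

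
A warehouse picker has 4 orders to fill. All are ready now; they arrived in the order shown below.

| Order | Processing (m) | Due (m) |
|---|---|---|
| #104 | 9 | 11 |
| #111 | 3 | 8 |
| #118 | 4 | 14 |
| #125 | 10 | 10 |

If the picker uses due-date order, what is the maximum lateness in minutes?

EDD (increasing due date): #111 #125 #104 #118.
#111: 0→3, due 8, lateness -5
#125: 3→13, due 10, lateness 3
#104: 13→22, due 11, lateness 11
#118: 22→26, due 14, lateness 12
Maximum = 12.

12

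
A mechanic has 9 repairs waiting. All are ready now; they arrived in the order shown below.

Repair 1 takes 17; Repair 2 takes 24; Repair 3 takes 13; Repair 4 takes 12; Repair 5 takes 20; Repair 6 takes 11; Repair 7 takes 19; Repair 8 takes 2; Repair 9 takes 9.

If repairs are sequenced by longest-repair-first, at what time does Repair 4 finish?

105

LPT (decreasing processing time): Repair 2 Repair 5 Repair 7 Repair 1 Repair 3 Repair 4 Repair 6 Repair 9 Repair 8.
Repair 2: 0→24
Repair 5: 24→44
Repair 7: 44→63
Repair 1: 63→80
Repair 3: 80→93
Repair 4: 93→105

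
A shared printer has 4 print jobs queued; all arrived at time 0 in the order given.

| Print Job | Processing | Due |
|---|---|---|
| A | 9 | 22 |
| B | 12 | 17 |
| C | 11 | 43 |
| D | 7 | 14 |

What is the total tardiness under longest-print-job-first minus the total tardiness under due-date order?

LPT (decreasing processing time): B C A D.
B: 0→12, due 17, tardiness 0
C: 12→23, due 43, tardiness 0
A: 23→32, due 22, tardiness 10
D: 32→39, due 14, tardiness 25
Sum = 0+0+10+25 = 35.
EDD (increasing due date): D B A C.
D: 0→7, due 14, tardiness 0
B: 7→19, due 17, tardiness 2
A: 19→28, due 22, tardiness 6
C: 28→39, due 43, tardiness 0
Sum = 0+2+6+0 = 8.
Difference = 35 − 8 = 27.

27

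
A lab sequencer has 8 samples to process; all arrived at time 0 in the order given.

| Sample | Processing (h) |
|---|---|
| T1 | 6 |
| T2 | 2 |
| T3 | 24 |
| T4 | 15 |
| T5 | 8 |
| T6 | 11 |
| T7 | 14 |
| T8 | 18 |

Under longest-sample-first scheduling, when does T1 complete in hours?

96

LPT (decreasing processing time): T3 T8 T4 T7 T6 T5 T1 T2.
T3: 0→24
T8: 24→42
T4: 42→57
T7: 57→71
T6: 71→82
T5: 82→90
T1: 90→96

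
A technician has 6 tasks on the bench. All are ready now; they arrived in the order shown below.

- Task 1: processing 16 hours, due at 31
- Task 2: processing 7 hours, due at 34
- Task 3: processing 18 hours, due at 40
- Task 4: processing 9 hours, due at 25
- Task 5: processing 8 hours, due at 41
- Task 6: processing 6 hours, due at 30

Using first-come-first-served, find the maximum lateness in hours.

FIFO (arrival order): Task 1 Task 2 Task 3 Task 4 Task 5 Task 6.
Task 1: 0→16, due 31, lateness -15
Task 2: 16→23, due 34, lateness -11
Task 3: 23→41, due 40, lateness 1
Task 4: 41→50, due 25, lateness 25
Task 5: 50→58, due 41, lateness 17
Task 6: 58→64, due 30, lateness 34
Maximum = 34.

34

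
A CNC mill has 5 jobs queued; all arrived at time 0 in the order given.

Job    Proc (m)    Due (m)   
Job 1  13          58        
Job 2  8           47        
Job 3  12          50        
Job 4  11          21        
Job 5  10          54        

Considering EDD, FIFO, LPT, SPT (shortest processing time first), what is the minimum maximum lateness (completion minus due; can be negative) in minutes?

EDD (increasing due date): Job 4 Job 2 Job 3 Job 5 Job 1.
Job 4: 0→11, due 21, lateness -10
Job 2: 11→19, due 47, lateness -28
Job 3: 19→31, due 50, lateness -19
Job 5: 31→41, due 54, lateness -13
Job 1: 41→54, due 58, lateness -4
Maximum = -4.
FIFO (arrival order): Job 1 Job 2 Job 3 Job 4 Job 5.
Job 1: 0→13, due 58, lateness -45
Job 2: 13→21, due 47, lateness -26
Job 3: 21→33, due 50, lateness -17
Job 4: 33→44, due 21, lateness 23
Job 5: 44→54, due 54, lateness 0
Maximum = 23.
LPT (decreasing processing time): Job 1 Job 3 Job 4 Job 5 Job 2.
Job 1: 0→13, due 58, lateness -45
Job 3: 13→25, due 50, lateness -25
Job 4: 25→36, due 21, lateness 15
Job 5: 36→46, due 54, lateness -8
Job 2: 46→54, due 47, lateness 7
Maximum = 15.
SPT (increasing processing time): Job 2 Job 5 Job 4 Job 3 Job 1.
Job 2: 0→8, due 47, lateness -39
Job 5: 8→18, due 54, lateness -36
Job 4: 18→29, due 21, lateness 8
Job 3: 29→41, due 50, lateness -9
Job 1: 41→54, due 58, lateness -4
Maximum = 8.
EDD -4, FIFO 23, LPT 15, SPT 8 → minimum -4.

-4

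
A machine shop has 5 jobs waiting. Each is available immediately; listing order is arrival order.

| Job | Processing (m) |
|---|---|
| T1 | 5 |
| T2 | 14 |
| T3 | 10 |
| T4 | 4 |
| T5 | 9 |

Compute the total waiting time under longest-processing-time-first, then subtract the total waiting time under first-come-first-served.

LPT (decreasing processing time): T2 T3 T5 T1 T4.
T2: waits 0, runs 0→14
T3: waits 14, runs 14→24
T5: waits 24, runs 24→33
T1: waits 33, runs 33→38
T4: waits 38, runs 38→42
Sum = 0+14+24+33+38 = 109.
FIFO (arrival order): T1 T2 T3 T4 T5.
T1: waits 0, runs 0→5
T2: waits 5, runs 5→19
T3: waits 19, runs 19→29
T4: waits 29, runs 29→33
T5: waits 33, runs 33→42
Sum = 0+5+19+29+33 = 86.
Difference = 109 − 86 = 23.

23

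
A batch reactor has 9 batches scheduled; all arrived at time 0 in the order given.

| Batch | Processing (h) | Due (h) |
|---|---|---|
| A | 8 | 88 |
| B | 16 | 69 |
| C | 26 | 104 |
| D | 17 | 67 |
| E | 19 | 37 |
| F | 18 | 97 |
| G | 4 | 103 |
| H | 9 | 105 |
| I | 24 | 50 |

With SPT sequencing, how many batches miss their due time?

3

SPT (increasing processing time): G A H B D F E I C.
G: 0→4, due 103, tardiness 0
A: 4→12, due 88, tardiness 0
H: 12→21, due 105, tardiness 0
B: 21→37, due 69, tardiness 0
D: 37→54, due 67, tardiness 0
F: 54→72, due 97, tardiness 0
E: 72→91, due 37, tardiness 54
I: 91→115, due 50, tardiness 65
C: 115→141, due 104, tardiness 37
Late batches: 3.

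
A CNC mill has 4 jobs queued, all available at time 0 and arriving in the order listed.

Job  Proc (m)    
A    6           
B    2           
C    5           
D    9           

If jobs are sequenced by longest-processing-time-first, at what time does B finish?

22

LPT (decreasing processing time): D A C B.
D: 0→9
A: 9→15
C: 15→20
B: 20→22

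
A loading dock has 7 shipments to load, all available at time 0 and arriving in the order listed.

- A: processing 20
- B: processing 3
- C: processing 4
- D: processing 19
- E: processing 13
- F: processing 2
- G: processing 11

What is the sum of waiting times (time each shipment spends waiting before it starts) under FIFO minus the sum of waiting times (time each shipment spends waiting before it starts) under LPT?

FIFO (arrival order): A B C D E F G.
A: waits 0, runs 0→20
B: waits 20, runs 20→23
C: waits 23, runs 23→27
D: waits 27, runs 27→46
E: waits 46, runs 46→59
F: waits 59, runs 59→61
G: waits 61, runs 61→72
Sum = 0+20+23+27+46+59+61 = 236.
LPT (decreasing processing time): A D E G C B F.
A: waits 0, runs 0→20
D: waits 20, runs 20→39
E: waits 39, runs 39→52
G: waits 52, runs 52→63
C: waits 63, runs 63→67
B: waits 67, runs 67→70
F: waits 70, runs 70→72
Sum = 0+20+39+52+63+67+70 = 311.
Difference = 236 − 311 = -75.

-75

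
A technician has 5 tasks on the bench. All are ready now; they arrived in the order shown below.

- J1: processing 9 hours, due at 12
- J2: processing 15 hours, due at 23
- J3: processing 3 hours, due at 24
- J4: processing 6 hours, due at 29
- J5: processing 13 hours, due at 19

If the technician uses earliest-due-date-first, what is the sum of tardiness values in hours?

50

EDD (increasing due date): J1 J5 J2 J3 J4.
J1: 0→9, due 12, tardiness 0
J5: 9→22, due 19, tardiness 3
J2: 22→37, due 23, tardiness 14
J3: 37→40, due 24, tardiness 16
J4: 40→46, due 29, tardiness 17
Sum = 0+3+14+16+17 = 50.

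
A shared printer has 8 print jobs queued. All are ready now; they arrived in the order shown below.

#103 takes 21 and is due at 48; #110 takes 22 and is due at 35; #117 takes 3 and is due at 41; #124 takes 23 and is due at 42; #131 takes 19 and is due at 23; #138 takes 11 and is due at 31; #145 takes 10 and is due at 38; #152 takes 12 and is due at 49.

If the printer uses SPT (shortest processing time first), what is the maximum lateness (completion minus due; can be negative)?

79

SPT (increasing processing time): #117 #145 #138 #152 #131 #103 #110 #124.
#117: 0→3, due 41, lateness -38
#145: 3→13, due 38, lateness -25
#138: 13→24, due 31, lateness -7
#152: 24→36, due 49, lateness -13
#131: 36→55, due 23, lateness 32
#103: 55→76, due 48, lateness 28
#110: 76→98, due 35, lateness 63
#124: 98→121, due 42, lateness 79
Maximum = 79.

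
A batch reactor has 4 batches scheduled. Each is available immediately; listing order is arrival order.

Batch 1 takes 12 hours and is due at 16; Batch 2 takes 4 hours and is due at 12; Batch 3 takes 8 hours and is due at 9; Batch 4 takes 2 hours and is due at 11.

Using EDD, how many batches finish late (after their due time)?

2

EDD (increasing due date): Batch 3 Batch 4 Batch 2 Batch 1.
Batch 3: 0→8, due 9, tardiness 0
Batch 4: 8→10, due 11, tardiness 0
Batch 2: 10→14, due 12, tardiness 2
Batch 1: 14→26, due 16, tardiness 10
Late batches: 2.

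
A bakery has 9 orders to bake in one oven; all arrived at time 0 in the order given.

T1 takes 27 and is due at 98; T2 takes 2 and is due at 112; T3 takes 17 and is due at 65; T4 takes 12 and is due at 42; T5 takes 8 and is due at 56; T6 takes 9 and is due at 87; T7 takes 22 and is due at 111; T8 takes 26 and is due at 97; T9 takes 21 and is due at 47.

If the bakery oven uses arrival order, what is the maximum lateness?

FIFO (arrival order): T1 T2 T3 T4 T5 T6 T7 T8 T9.
T1: 0→27, due 98, lateness -71
T2: 27→29, due 112, lateness -83
T3: 29→46, due 65, lateness -19
T4: 46→58, due 42, lateness 16
T5: 58→66, due 56, lateness 10
T6: 66→75, due 87, lateness -12
T7: 75→97, due 111, lateness -14
T8: 97→123, due 97, lateness 26
T9: 123→144, due 47, lateness 97
Maximum = 97.

97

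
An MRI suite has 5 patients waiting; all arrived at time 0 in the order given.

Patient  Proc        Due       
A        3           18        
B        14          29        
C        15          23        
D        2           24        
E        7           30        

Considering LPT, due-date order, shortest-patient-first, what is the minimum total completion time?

86

LPT (decreasing processing time): C B E A D.
C: 0→15
B: 15→29
E: 29→36
A: 36→39
D: 39→41
Sum = 15+29+36+39+41 = 160.
EDD (increasing due date): A C D B E.
A: 0→3
C: 3→18
D: 18→20
B: 20→34
E: 34→41
Sum = 3+18+20+34+41 = 116.
SPT (increasing processing time): D A E B C.
D: 0→2
A: 2→5
E: 5→12
B: 12→26
C: 26→41
Sum = 2+5+12+26+41 = 86.
LPT 160, EDD 116, SPT 86 → minimum 86.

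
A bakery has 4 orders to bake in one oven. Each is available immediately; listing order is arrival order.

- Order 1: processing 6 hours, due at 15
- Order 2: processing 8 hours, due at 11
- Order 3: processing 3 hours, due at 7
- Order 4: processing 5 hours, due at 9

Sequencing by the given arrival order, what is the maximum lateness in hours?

13

FIFO (arrival order): Order 1 Order 2 Order 3 Order 4.
Order 1: 0→6, due 15, lateness -9
Order 2: 6→14, due 11, lateness 3
Order 3: 14→17, due 7, lateness 10
Order 4: 17→22, due 9, lateness 13
Maximum = 13.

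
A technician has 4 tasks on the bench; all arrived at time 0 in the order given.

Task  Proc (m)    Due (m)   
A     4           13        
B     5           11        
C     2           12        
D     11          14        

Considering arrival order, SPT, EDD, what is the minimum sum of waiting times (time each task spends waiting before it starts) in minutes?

FIFO (arrival order): A B C D.
A: waits 0, runs 0→4
B: waits 4, runs 4→9
C: waits 9, runs 9→11
D: waits 11, runs 11→22
Sum = 0+4+9+11 = 24.
SPT (increasing processing time): C A B D.
C: waits 0, runs 0→2
A: waits 2, runs 2→6
B: waits 6, runs 6→11
D: waits 11, runs 11→22
Sum = 0+2+6+11 = 19.
EDD (increasing due date): B C A D.
B: waits 0, runs 0→5
C: waits 5, runs 5→7
A: waits 7, runs 7→11
D: waits 11, runs 11→22
Sum = 0+5+7+11 = 23.
FIFO 24, SPT 19, EDD 23 → minimum 19.

19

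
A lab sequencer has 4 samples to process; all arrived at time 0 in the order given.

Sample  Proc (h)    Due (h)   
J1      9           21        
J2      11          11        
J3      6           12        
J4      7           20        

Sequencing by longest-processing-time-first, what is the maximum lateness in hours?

LPT (decreasing processing time): J2 J1 J4 J3.
J2: 0→11, due 11, lateness 0
J1: 11→20, due 21, lateness -1
J4: 20→27, due 20, lateness 7
J3: 27→33, due 12, lateness 21
Maximum = 21.

21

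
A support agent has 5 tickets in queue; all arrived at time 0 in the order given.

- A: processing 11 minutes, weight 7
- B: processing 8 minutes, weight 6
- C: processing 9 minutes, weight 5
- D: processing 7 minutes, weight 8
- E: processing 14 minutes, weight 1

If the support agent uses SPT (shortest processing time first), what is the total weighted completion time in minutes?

560

SPT (increasing processing time): D B C A E.
D: finishes 7, weight 8, w·C = 56
B: finishes 15, weight 6, w·C = 90
C: finishes 24, weight 5, w·C = 120
A: finishes 35, weight 7, w·C = 245
E: finishes 49, weight 1, w·C = 49
Sum = 56+90+120+245+49 = 560.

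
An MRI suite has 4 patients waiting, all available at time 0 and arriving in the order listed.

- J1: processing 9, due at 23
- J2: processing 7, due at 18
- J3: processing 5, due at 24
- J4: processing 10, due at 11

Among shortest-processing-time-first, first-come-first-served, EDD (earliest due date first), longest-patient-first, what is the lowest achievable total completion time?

69

SPT (increasing processing time): J3 J2 J1 J4.
J3: 0→5
J2: 5→12
J1: 12→21
J4: 21→31
Sum = 5+12+21+31 = 69.
FIFO (arrival order): J1 J2 J3 J4.
J1: 0→9
J2: 9→16
J3: 16→21
J4: 21→31
Sum = 9+16+21+31 = 77.
EDD (increasing due date): J4 J2 J1 J3.
J4: 0→10
J2: 10→17
J1: 17→26
J3: 26→31
Sum = 10+17+26+31 = 84.
LPT (decreasing processing time): J4 J1 J2 J3.
J4: 0→10
J1: 10→19
J2: 19→26
J3: 26→31
Sum = 10+19+26+31 = 86.
SPT 69, FIFO 77, EDD 84, LPT 86 → minimum 69.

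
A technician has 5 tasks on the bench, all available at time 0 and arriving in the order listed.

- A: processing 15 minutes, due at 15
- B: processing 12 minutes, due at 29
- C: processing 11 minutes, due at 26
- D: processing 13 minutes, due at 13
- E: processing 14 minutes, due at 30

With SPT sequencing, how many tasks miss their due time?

SPT (increasing processing time): C B D E A.
C: 0→11, due 26, tardiness 0
B: 11→23, due 29, tardiness 0
D: 23→36, due 13, tardiness 23
E: 36→50, due 30, tardiness 20
A: 50→65, due 15, tardiness 50
Late tasks: 3.

3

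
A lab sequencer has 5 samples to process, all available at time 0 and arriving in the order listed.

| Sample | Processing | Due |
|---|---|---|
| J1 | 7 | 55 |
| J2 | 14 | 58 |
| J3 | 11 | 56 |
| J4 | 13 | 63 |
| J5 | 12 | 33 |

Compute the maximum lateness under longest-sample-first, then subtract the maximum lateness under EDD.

LPT (decreasing processing time): J2 J4 J5 J3 J1.
J2: 0→14, due 58, lateness -44
J4: 14→27, due 63, lateness -36
J5: 27→39, due 33, lateness 6
J3: 39→50, due 56, lateness -6
J1: 50→57, due 55, lateness 2
Maximum = 6.
EDD (increasing due date): J5 J1 J3 J2 J4.
J5: 0→12, due 33, lateness -21
J1: 12→19, due 55, lateness -36
J3: 19→30, due 56, lateness -26
J2: 30→44, due 58, lateness -14
J4: 44→57, due 63, lateness -6
Maximum = -6.
Difference = 6 − -6 = 12.

12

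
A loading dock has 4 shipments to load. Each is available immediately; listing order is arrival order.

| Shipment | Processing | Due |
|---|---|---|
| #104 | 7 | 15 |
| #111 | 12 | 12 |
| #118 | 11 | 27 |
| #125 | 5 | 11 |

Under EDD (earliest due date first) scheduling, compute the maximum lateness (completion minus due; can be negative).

EDD (increasing due date): #125 #111 #104 #118.
#125: 0→5, due 11, lateness -6
#111: 5→17, due 12, lateness 5
#104: 17→24, due 15, lateness 9
#118: 24→35, due 27, lateness 8
Maximum = 9.

9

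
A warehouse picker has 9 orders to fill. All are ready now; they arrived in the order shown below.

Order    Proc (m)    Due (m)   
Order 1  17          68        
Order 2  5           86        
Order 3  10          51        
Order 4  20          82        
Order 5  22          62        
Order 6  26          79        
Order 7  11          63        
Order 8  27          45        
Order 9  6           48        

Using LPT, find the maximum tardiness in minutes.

LPT (decreasing processing time): Order 8 Order 6 Order 5 Order 4 Order 1 Order 7 Order 3 Order 9 Order 2.
Order 8: 0→27, due 45, tardiness 0
Order 6: 27→53, due 79, tardiness 0
Order 5: 53→75, due 62, tardiness 13
Order 4: 75→95, due 82, tardiness 13
Order 1: 95→112, due 68, tardiness 44
Order 7: 112→123, due 63, tardiness 60
Order 3: 123→133, due 51, tardiness 82
Order 9: 133→139, due 48, tardiness 91
Order 2: 139→144, due 86, tardiness 58
Maximum = 91.

91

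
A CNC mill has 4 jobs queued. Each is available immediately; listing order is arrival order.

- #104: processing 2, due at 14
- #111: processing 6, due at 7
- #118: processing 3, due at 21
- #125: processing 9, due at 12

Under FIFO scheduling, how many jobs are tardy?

2

FIFO (arrival order): #104 #111 #118 #125.
#104: 0→2, due 14, tardiness 0
#111: 2→8, due 7, tardiness 1
#118: 8→11, due 21, tardiness 0
#125: 11→20, due 12, tardiness 8
Late jobs: 2.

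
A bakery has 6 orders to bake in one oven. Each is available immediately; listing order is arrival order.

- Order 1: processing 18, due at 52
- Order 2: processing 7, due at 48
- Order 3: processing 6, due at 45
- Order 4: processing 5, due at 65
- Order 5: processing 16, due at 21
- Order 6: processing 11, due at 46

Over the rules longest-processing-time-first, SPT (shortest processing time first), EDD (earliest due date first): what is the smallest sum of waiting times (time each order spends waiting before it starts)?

LPT (decreasing processing time): Order 1 Order 5 Order 6 Order 2 Order 3 Order 4.
Order 1: waits 0, runs 0→18
Order 5: waits 18, runs 18→34
Order 6: waits 34, runs 34→45
Order 2: waits 45, runs 45→52
Order 3: waits 52, runs 52→58
Order 4: waits 58, runs 58→63
Sum = 0+18+34+45+52+58 = 207.
SPT (increasing processing time): Order 4 Order 3 Order 2 Order 6 Order 5 Order 1.
Order 4: waits 0, runs 0→5
Order 3: waits 5, runs 5→11
Order 2: waits 11, runs 11→18
Order 6: waits 18, runs 18→29
Order 5: waits 29, runs 29→45
Order 1: waits 45, runs 45→63
Sum = 0+5+11+18+29+45 = 108.
EDD (increasing due date): Order 5 Order 3 Order 6 Order 2 Order 1 Order 4.
Order 5: waits 0, runs 0→16
Order 3: waits 16, runs 16→22
Order 6: waits 22, runs 22→33
Order 2: waits 33, runs 33→40
Order 1: waits 40, runs 40→58
Order 4: waits 58, runs 58→63
Sum = 0+16+22+33+40+58 = 169.
LPT 207, SPT 108, EDD 169 → minimum 108.

108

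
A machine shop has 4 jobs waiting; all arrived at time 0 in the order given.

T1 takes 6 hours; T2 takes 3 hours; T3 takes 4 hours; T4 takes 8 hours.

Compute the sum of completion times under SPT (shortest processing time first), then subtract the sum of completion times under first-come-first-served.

SPT (increasing processing time): T2 T3 T1 T4.
T2: 0→3
T3: 3→7
T1: 7→13
T4: 13→21
Sum = 3+7+13+21 = 44.
FIFO (arrival order): T1 T2 T3 T4.
T1: 0→6
T2: 6→9
T3: 9→13
T4: 13→21
Sum = 6+9+13+21 = 49.
Difference = 44 − 49 = -5.

-5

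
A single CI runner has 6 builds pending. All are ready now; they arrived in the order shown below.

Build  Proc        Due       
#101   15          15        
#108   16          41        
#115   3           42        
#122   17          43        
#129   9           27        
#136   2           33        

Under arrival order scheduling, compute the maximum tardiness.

FIFO (arrival order): #101 #108 #115 #122 #129 #136.
#101: 0→15, due 15, tardiness 0
#108: 15→31, due 41, tardiness 0
#115: 31→34, due 42, tardiness 0
#122: 34→51, due 43, tardiness 8
#129: 51→60, due 27, tardiness 33
#136: 60→62, due 33, tardiness 29
Maximum = 33.

33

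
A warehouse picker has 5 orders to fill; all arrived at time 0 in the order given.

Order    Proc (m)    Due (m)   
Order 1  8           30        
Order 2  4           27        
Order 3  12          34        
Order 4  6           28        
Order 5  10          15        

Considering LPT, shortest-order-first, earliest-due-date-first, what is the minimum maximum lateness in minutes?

LPT (decreasing processing time): Order 3 Order 5 Order 1 Order 4 Order 2.
Order 3: 0→12, due 34, lateness -22
Order 5: 12→22, due 15, lateness 7
Order 1: 22→30, due 30, lateness 0
Order 4: 30→36, due 28, lateness 8
Order 2: 36→40, due 27, lateness 13
Maximum = 13.
SPT (increasing processing time): Order 2 Order 4 Order 1 Order 5 Order 3.
Order 2: 0→4, due 27, lateness -23
Order 4: 4→10, due 28, lateness -18
Order 1: 10→18, due 30, lateness -12
Order 5: 18→28, due 15, lateness 13
Order 3: 28→40, due 34, lateness 6
Maximum = 13.
EDD (increasing due date): Order 5 Order 2 Order 4 Order 1 Order 3.
Order 5: 0→10, due 15, lateness -5
Order 2: 10→14, due 27, lateness -13
Order 4: 14→20, due 28, lateness -8
Order 1: 20→28, due 30, lateness -2
Order 3: 28→40, due 34, lateness 6
Maximum = 6.
LPT 13, SPT 13, EDD 6 → minimum 6.

6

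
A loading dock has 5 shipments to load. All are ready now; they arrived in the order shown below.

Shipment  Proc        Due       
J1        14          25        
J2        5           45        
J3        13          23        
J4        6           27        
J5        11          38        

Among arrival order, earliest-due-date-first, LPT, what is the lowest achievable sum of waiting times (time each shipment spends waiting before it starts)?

103

FIFO (arrival order): J1 J2 J3 J4 J5.
J1: waits 0, runs 0→14
J2: waits 14, runs 14→19
J3: waits 19, runs 19→32
J4: waits 32, runs 32→38
J5: waits 38, runs 38→49
Sum = 0+14+19+32+38 = 103.
EDD (increasing due date): J3 J1 J4 J5 J2.
J3: waits 0, runs 0→13
J1: waits 13, runs 13→27
J4: waits 27, runs 27→33
J5: waits 33, runs 33→44
J2: waits 44, runs 44→49
Sum = 0+13+27+33+44 = 117.
LPT (decreasing processing time): J1 J3 J5 J4 J2.
J1: waits 0, runs 0→14
J3: waits 14, runs 14→27
J5: waits 27, runs 27→38
J4: waits 38, runs 38→44
J2: waits 44, runs 44→49
Sum = 0+14+27+38+44 = 123.
FIFO 103, EDD 117, LPT 123 → minimum 103.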